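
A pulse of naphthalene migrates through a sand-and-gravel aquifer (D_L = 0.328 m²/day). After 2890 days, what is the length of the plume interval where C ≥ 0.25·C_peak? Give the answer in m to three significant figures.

145 m

The plume is Gaussian with σ = √(2Dt) = √(2 × 0.328 × 2890) = 43.54 m.
C/C_peak = exp(−Δx²/(2σ²)) = 0.25 ⇒ Δx = σ·√(−2 ln 0.25) = 43.54 × 1.665 = 72.49 m.
Width = 2Δx = 145 m.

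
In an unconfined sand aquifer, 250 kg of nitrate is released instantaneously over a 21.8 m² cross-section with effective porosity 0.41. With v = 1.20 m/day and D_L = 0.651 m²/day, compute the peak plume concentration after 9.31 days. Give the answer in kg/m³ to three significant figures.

3.21 kg/m³

The peak of an instantaneous 1D plume sits at x = vt; there the Gaussian factor is 1 and C_max = M/(n_e·A·√(4πDt)), where n_e·A is the pore area the mass is dissolved in.
√(4πDt) = √(4π × 0.651 × 9.31) = 8.727 m, so C_max = 250/(0.41 × 21.8 × 8.727) = 3.21 kg/m³.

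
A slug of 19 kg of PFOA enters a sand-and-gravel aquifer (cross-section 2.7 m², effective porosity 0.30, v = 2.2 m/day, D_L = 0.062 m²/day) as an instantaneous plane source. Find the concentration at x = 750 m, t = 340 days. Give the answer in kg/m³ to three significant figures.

1.37 kg/m³

For an instantaneous plane source, C(x,t) = M/(n_e·A·√(4πDt)) · exp(−(x−vt)²/(4Dt)), with n_e·A the pore (flow) area.
Plume center vt = 2.2 × 340 = 748 m, so the well at 750 m is 2 m downgradient of the peak.
√(4πDt) = 16.28 m, giving peak height M/(n_e·A·√(4πDt)) = 19/(0.30 × 2.7 × 16.28) = 1.441 kg/m³.
(x−vt)²/(4Dt) = (2)²/(4 × 0.062 × 340) = 0.04744; exp(−0.04744) = 0.9537.
C = 1.441 × 0.9537 = 1.37 kg/m³.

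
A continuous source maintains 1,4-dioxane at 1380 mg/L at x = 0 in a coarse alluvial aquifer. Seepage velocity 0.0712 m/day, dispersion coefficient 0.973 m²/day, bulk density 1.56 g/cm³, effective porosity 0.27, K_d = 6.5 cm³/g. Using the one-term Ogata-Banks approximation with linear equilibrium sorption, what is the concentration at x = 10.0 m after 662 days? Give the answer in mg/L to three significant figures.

88.9 mg/L

Retardation factor R = 1 + ρ_b·K_d/n = 1 + 1.56 × 6.5/0.27 = 38.56.
Sorption retards both mechanisms: v_R = v/R = 0.001846 m/day, D_R = D/R = 0.02523 m²/day.
v_R·t = 0.001846 × 662 = 1.222052 m; 2√(D_R t) = 8.174 m; argument = (10.0 − 1.222052)/8.174 = 1.074.
C = C₀ × ½·erfc(1.074) = 1380 × 0.06440 = 88.9 mg/L.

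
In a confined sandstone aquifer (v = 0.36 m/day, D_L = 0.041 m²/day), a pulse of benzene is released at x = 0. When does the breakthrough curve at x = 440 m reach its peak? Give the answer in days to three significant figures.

1220 days

For the 1D instantaneous-source solution, setting ∂C/∂t = 0 at fixed x gives v²t² + 2Dt − x² = 0, so t = (√(D² + v²x²) − D)/v².
√(D² + v²x²) = √(0.041² + 0.36² × 440²) = 158.4; v² = 0.1296.
t = (158.4 − 0.041)/0.1296 = 1220 days (vs. the pure-advection estimate x/v = 1220 d).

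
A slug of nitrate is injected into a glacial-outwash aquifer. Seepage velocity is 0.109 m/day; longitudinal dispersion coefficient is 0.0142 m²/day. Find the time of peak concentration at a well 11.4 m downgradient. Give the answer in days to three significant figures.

103 days

For the 1D instantaneous-source solution, setting ∂C/∂t = 0 at fixed x gives v²t² + 2Dt − x² = 0, so t = (√(D² + v²x²) − D)/v².
√(D² + v²x²) = √(0.0142² + 0.109² × 11.4²) = 1.243; v² = 0.011881.
t = (1.243 − 0.0142)/0.011881 = 103 days (vs. the pure-advection estimate x/v = 105 d).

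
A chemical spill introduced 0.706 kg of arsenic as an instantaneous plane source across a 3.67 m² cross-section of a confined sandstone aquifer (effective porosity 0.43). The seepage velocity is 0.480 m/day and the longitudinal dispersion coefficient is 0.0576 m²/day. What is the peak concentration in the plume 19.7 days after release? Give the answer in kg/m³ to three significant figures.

0.118 kg/m³

The peak of an instantaneous 1D plume sits at x = vt; there the Gaussian factor is 1 and C_max = M/(n_e·A·√(4πDt)), where n_e·A is the pore area the mass is dissolved in.
√(4πDt) = √(4π × 0.0576 × 19.7) = 3.776 m, so C_max = 0.706/(0.43 × 3.67 × 3.776) = 0.118 kg/m³.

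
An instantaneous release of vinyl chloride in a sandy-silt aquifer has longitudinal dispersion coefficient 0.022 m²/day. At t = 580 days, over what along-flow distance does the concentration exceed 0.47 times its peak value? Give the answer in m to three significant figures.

12.4 m

The plume is Gaussian with σ = √(2Dt) = √(2 × 0.022 × 580) = 5.052 m.
C/C_peak = exp(−Δx²/(2σ²)) = 0.47 ⇒ Δx = σ·√(−2 ln 0.47) = 5.052 × 1.229 = 6.209 m.
Width = 2Δx = 12.4 m.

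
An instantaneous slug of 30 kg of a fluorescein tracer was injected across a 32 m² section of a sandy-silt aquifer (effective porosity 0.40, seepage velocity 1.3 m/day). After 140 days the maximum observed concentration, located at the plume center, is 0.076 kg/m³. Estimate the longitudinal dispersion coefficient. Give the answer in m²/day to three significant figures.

0.541 m²/day

At the plume center C_max = M/(n_e·A·√(4πDt)), so D = M²/(4πt·(n_e·A·C_max)²).
n_e·A·C_max = 0.40 × 32 × 0.076 = 0.9728 kg/m.
D = 30²/(4π × 140 × 0.9728²) = 0.541 m²/day.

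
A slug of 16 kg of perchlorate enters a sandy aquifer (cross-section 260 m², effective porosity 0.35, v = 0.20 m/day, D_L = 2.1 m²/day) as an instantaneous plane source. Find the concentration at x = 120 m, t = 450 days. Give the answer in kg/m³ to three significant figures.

0.00127 kg/m³

For an instantaneous plane source, C(x,t) = M/(n_e·A·√(4πDt)) · exp(−(x−vt)²/(4Dt)), with n_e·A the pore (flow) area.
Plume center vt = 0.20 × 450 = 90 m, so the well at 120 m is 30 m downgradient of the peak.
√(4πDt) = 109.0 m, giving peak height M/(n_e·A·√(4πDt)) = 16/(0.35 × 260 × 109.0) = 0.001613 kg/m³.
(x−vt)²/(4Dt) = (30)²/(4 × 2.1 × 450) = 0.2381; exp(−0.2381) = 0.7881.
C = 0.001613 × 0.7881 = 0.00127 kg/m³.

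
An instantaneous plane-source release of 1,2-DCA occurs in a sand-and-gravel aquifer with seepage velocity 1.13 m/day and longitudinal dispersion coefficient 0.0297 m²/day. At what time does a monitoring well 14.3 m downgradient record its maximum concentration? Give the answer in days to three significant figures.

12.6 days

For the 1D instantaneous-source solution, setting ∂C/∂t = 0 at fixed x gives v²t² + 2Dt − x² = 0, so t = (√(D² + v²x²) − D)/v².
√(D² + v²x²) = √(0.0297² + 1.13² × 14.3²) = 16.16; v² = 1.2769.
t = (16.16 − 0.0297)/1.2769 = 12.6 days (vs. the pure-advection estimate x/v = 12.7 d).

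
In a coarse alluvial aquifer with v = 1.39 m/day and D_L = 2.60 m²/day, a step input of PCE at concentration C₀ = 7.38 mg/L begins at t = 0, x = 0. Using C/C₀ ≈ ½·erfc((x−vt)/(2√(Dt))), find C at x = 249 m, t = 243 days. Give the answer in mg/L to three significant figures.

7.33 mg/L

For a continuous step input, C/C₀ ≈ ½·erfc((x−vt)/(2√(Dt))).
vt = 1.39 × 243 = 337.77 m and 2√(Dt) = 2√(2.60 × 243) = 50.27 m.
Argument (x−vt)/(2√(Dt)) = (249 − 337.77)/50.27 = -1.766; ½·erfc(-1.766) = 0.9937.
C = 7.38 × 0.9937 = 7.33 mg/L.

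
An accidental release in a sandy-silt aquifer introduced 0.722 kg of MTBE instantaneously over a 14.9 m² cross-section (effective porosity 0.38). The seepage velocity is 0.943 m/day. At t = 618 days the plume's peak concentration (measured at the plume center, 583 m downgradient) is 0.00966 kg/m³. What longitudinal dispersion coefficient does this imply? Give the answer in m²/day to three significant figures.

0.0224 m²/day

At the plume center C_max = M/(n_e·A·√(4πDt)), so D = M²/(4πt·(n_e·A·C_max)²).
n_e·A·C_max = 0.38 × 14.9 × 0.00966 = 0.05469 kg/m.
D = 0.722²/(4π × 618 × 0.05469²) = 0.0224 m²/day.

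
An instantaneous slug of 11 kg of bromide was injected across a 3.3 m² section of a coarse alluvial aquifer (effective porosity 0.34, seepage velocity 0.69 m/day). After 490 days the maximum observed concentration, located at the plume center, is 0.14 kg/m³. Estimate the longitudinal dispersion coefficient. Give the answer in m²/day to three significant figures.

At the plume center C_max = M/(n_e·A·√(4πDt)), so D = M²/(4πt·(n_e·A·C_max)²).
n_e·A·C_max = 0.34 × 3.3 × 0.14 = 0.1571 kg/m.
D = 11²/(4π × 490 × 0.1571²) = 0.796 m²/day.

0.796 m²/day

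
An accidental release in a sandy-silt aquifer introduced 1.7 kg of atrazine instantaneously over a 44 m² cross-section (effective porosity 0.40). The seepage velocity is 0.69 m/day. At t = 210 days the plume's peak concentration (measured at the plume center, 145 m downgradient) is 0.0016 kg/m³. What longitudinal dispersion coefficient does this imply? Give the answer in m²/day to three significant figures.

1.38 m²/day

At the plume center C_max = M/(n_e·A·√(4πDt)), so D = M²/(4πt·(n_e·A·C_max)²).
n_e·A·C_max = 0.40 × 44 × 0.0016 = 0.02816 kg/m.
D = 1.7²/(4π × 210 × 0.02816²) = 1.38 m²/day.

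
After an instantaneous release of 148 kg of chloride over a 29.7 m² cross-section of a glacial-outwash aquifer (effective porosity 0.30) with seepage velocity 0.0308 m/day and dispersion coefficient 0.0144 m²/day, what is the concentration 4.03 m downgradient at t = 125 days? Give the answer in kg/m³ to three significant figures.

For an instantaneous plane source, C(x,t) = M/(n_e·A·√(4πDt)) · exp(−(x−vt)²/(4Dt)), with n_e·A the pore (flow) area.
Plume center vt = 0.0308 × 125 = 3.85 m, so the well at 4.03 m is 0.18 m downgradient of the peak.
√(4πDt) = 4.756 m, giving peak height M/(n_e·A·√(4πDt)) = 148/(0.30 × 29.7 × 4.756) = 3.493 kg/m³.
(x−vt)²/(4Dt) = (0.18)²/(4 × 0.0144 × 125) = 0.004500; exp(−0.004500) = 0.9955.
C = 3.493 × 0.9955 = 3.48 kg/m³.

3.48 kg/m³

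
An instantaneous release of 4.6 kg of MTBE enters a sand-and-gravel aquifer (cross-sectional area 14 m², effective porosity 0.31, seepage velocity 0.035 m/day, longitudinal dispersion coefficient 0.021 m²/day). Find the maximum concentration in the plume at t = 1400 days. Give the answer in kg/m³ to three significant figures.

The peak of an instantaneous 1D plume sits at x = vt; there the Gaussian factor is 1 and C_max = M/(n_e·A·√(4πDt)), where n_e·A is the pore area the mass is dissolved in.
√(4πDt) = √(4π × 0.021 × 1400) = 19.22 m, so C_max = 4.6/(0.31 × 14 × 19.22) = 0.0551 kg/m³.

0.0551 kg/m³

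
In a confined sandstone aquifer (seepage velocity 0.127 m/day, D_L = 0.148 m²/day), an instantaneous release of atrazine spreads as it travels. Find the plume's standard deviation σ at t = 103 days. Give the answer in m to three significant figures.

5.52 m

Dispersive spreading gives a Gaussian with σ² = 2Dt; advection only shifts the center.
σ = √(2 × 0.148 × 103) = 5.52 m.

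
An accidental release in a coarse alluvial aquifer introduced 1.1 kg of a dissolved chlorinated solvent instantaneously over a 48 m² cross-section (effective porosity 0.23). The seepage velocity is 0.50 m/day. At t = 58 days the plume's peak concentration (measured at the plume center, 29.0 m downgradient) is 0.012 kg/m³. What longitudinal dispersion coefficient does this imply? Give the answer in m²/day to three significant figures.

At the plume center C_max = M/(n_e·A·√(4πDt)), so D = M²/(4πt·(n_e·A·C_max)²).
n_e·A·C_max = 0.23 × 48 × 0.012 = 0.1325 kg/m.
D = 1.1²/(4π × 58 × 0.1325²) = 0.0946 m²/day.

0.0946 m²/day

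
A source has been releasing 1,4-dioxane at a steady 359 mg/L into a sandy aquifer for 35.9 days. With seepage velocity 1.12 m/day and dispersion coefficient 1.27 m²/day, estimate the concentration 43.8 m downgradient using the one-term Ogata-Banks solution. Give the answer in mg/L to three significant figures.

For a continuous step input, C/C₀ ≈ ½·erfc((x−vt)/(2√(Dt))).
vt = 1.12 × 35.9 = 40.208 m and 2√(Dt) = 2√(1.27 × 35.9) = 13.50 m.
Argument (x−vt)/(2√(Dt)) = (43.8 − 40.208)/13.50 = 0.2661; ½·erfc(0.2661) = 0.3533.
C = 359 × 0.3533 = 127 mg/L.

127 mg/L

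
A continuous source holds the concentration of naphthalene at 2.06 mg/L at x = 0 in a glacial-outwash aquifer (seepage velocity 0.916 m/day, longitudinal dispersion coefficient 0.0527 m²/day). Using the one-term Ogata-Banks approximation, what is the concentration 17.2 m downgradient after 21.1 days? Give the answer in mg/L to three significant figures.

For a continuous step input, C/C₀ ≈ ½·erfc((x−vt)/(2√(Dt))).
vt = 0.916 × 21.1 = 19.3276 m and 2√(Dt) = 2√(0.0527 × 21.1) = 2.109 m.
Argument (x−vt)/(2√(Dt)) = (17.2 − 19.3276)/2.109 = -1.009; ½·erfc(-1.009) = 0.9232.
C = 2.06 × 0.9232 = 1.90 mg/L.

1.90 mg/L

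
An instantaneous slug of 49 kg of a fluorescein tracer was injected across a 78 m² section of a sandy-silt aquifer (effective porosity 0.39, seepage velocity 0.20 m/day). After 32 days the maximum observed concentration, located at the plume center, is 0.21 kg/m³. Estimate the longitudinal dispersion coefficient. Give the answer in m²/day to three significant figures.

At the plume center C_max = M/(n_e·A·√(4πDt)), so D = M²/(4πt·(n_e·A·C_max)²).
n_e·A·C_max = 0.39 × 78 × 0.21 = 6.388 kg/m.
D = 49²/(4π × 32 × 6.388²) = 0.146 m²/day.

0.146 m²/day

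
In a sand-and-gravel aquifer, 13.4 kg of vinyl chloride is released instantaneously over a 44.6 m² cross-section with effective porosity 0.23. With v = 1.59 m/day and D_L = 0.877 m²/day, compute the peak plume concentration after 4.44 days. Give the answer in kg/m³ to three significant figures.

The peak of an instantaneous 1D plume sits at x = vt; there the Gaussian factor is 1 and C_max = M/(n_e·A·√(4πDt)), where n_e·A is the pore area the mass is dissolved in.
√(4πDt) = √(4π × 0.877 × 4.44) = 6.995 m, so C_max = 13.4/(0.23 × 44.6 × 6.995) = 0.187 kg/m³.

0.187 kg/m³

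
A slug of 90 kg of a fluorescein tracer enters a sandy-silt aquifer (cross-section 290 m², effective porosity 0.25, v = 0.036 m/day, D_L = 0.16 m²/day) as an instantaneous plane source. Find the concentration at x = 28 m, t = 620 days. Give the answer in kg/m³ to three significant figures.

0.0324 kg/m³

For an instantaneous plane source, C(x,t) = M/(n_e·A·√(4πDt)) · exp(−(x−vt)²/(4Dt)), with n_e·A the pore (flow) area.
Plume center vt = 0.036 × 620 = 22.32 m, so the well at 28 m is 5.68 m downgradient of the peak.
√(4πDt) = 35.31 m, giving peak height M/(n_e·A·√(4πDt)) = 90/(0.25 × 290 × 35.31) = 0.03516 kg/m³.
(x−vt)²/(4Dt) = (5.68)²/(4 × 0.16 × 620) = 0.08131; exp(−0.08131) = 0.9219.
C = 0.03516 × 0.9219 = 0.0324 kg/m³.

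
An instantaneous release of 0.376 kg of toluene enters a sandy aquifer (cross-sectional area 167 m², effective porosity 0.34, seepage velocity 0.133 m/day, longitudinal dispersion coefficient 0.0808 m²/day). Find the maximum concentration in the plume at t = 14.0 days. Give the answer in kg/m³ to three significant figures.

The peak of an instantaneous 1D plume sits at x = vt; there the Gaussian factor is 1 and C_max = M/(n_e·A·√(4πDt)), where n_e·A is the pore area the mass is dissolved in.
√(4πDt) = √(4π × 0.0808 × 14.0) = 3.770 m, so C_max = 0.376/(0.34 × 167 × 3.770) = 0.00176 kg/m³.

0.00176 kg/m³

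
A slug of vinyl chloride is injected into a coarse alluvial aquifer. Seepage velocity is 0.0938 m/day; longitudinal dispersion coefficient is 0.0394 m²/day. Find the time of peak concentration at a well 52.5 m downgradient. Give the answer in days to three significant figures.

555 days

For the 1D instantaneous-source solution, setting ∂C/∂t = 0 at fixed x gives v²t² + 2Dt − x² = 0, so t = (√(D² + v²x²) − D)/v².
√(D² + v²x²) = √(0.0394² + 0.0938² × 52.5²) = 4.925; v² = 0.00879844.
t = (4.925 − 0.0394)/0.00879844 = 555 days (vs. the pure-advection estimate x/v = 560 d).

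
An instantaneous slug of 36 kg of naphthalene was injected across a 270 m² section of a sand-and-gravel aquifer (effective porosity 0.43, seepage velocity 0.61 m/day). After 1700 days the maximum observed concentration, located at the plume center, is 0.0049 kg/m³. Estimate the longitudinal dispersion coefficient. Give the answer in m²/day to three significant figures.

At the plume center C_max = M/(n_e·A·√(4πDt)), so D = M²/(4πt·(n_e·A·C_max)²).
n_e·A·C_max = 0.43 × 270 × 0.0049 = 0.5689 kg/m.
D = 36²/(4π × 1700 × 0.5689²) = 0.187 m²/day.

0.187 m²/day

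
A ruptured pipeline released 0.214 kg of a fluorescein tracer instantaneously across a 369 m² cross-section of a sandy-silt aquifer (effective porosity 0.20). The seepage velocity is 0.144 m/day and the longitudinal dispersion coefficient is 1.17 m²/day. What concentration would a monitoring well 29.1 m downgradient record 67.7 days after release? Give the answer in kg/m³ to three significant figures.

For an instantaneous plane source, C(x,t) = M/(n_e·A·√(4πDt)) · exp(−(x−vt)²/(4Dt)), with n_e·A the pore (flow) area.
Plume center vt = 0.144 × 67.7 = 9.7488 m, so the well at 29.1 m is 19.3512 m downgradient of the peak.
√(4πDt) = 31.55 m, giving peak height M/(n_e·A·√(4πDt)) = 0.214/(0.20 × 369 × 31.55) = 9.191e-05 kg/m³.
(x−vt)²/(4Dt) = (19.3512)²/(4 × 1.17 × 67.7) = 1.182; exp(−1.182) = 0.3067.
C = 9.191e-05 × 0.3067 = 2.82e-05 kg/m³.

2.82e-05 kg/m³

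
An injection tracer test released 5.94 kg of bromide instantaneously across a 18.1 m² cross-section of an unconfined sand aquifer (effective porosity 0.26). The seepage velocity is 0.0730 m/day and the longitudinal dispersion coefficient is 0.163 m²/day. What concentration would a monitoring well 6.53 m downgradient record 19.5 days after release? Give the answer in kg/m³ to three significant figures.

0.0257 kg/m³

For an instantaneous plane source, C(x,t) = M/(n_e·A·√(4πDt)) · exp(−(x−vt)²/(4Dt)), with n_e·A the pore (flow) area.
Plume center vt = 0.0730 × 19.5 = 1.4235 m, so the well at 6.53 m is 5.1065 m downgradient of the peak.
√(4πDt) = 6.320 m, giving peak height M/(n_e·A·√(4πDt)) = 5.94/(0.26 × 18.1 × 6.320) = 0.1997 kg/m³.
(x−vt)²/(4Dt) = (5.1065)²/(4 × 0.163 × 19.5) = 2.051; exp(−2.051) = 0.1286.
C = 0.1997 × 0.1286 = 0.0257 kg/m³.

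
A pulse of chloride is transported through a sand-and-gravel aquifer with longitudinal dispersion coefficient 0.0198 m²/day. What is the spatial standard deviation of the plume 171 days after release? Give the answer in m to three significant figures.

2.60 m

Dispersive spreading gives a Gaussian with σ² = 2Dt; advection only shifts the center.
σ = √(2 × 0.0198 × 171) = 2.60 m.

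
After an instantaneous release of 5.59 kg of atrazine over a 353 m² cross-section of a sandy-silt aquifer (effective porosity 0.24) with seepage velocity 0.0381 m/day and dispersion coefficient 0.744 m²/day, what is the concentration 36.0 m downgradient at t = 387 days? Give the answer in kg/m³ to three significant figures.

For an instantaneous plane source, C(x,t) = M/(n_e·A·√(4πDt)) · exp(−(x−vt)²/(4Dt)), with n_e·A the pore (flow) area.
Plume center vt = 0.0381 × 387 = 14.7447 m, so the well at 36.0 m is 21.2553 m downgradient of the peak.
√(4πDt) = 60.15 m, giving peak height M/(n_e·A·√(4πDt)) = 5.59/(0.24 × 353 × 60.15) = 0.001097 kg/m³.
(x−vt)²/(4Dt) = (21.2553)²/(4 × 0.744 × 387) = 0.3923; exp(−0.3923) = 0.6755.
C = 0.001097 × 0.6755 = 0.000741 kg/m³.

0.000741 kg/m³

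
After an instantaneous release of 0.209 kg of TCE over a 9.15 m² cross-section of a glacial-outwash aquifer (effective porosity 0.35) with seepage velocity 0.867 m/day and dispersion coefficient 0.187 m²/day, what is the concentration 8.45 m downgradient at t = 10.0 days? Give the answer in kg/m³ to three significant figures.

0.0134 kg/m³

For an instantaneous plane source, C(x,t) = M/(n_e·A·√(4πDt)) · exp(−(x−vt)²/(4Dt)), with n_e·A the pore (flow) area.
Plume center vt = 0.867 × 10.0 = 8.67 m, so the well at 8.45 m is 0.22 m upgradient of the peak.
√(4πDt) = 4.848 m, giving peak height M/(n_e·A·√(4πDt)) = 0.209/(0.35 × 9.15 × 4.848) = 0.01346 kg/m³.
(x−vt)²/(4Dt) = (-0.22)²/(4 × 0.187 × 10.0) = 0.006471; exp(−0.006471) = 0.9935.
C = 0.01346 × 0.9935 = 0.0134 kg/m³.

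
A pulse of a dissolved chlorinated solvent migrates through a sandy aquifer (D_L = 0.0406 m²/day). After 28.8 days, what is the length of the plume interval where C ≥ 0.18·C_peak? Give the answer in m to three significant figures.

5.66 m

The plume is Gaussian with σ = √(2Dt) = √(2 × 0.0406 × 28.8) = 1.529 m.
C/C_peak = exp(−Δx²/(2σ²)) = 0.18 ⇒ Δx = σ·√(−2 ln 0.18) = 1.529 × 1.852 = 2.832 m.
Width = 2Δx = 5.66 m.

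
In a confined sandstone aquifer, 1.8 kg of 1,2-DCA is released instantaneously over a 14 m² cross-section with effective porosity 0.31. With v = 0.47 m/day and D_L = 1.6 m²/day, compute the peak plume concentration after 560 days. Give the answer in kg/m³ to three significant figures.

0.00391 kg/m³

The peak of an instantaneous 1D plume sits at x = vt; there the Gaussian factor is 1 and C_max = M/(n_e·A·√(4πDt)), where n_e·A is the pore area the mass is dissolved in.
√(4πDt) = √(4π × 1.6 × 560) = 106.1 m, so C_max = 1.8/(0.31 × 14 × 106.1) = 0.00391 kg/m³.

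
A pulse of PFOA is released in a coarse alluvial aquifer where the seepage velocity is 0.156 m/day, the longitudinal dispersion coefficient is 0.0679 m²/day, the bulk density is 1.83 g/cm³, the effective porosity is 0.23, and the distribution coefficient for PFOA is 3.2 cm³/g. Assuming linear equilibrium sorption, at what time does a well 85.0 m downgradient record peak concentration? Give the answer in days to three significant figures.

14300 days

Retardation factor R = 1 + ρ_b·K_d/n = 1 + 1.83 × 3.2/0.23 = 26.46.
Sorption retards both mechanisms: v_R = v/R = 0.005896 m/day, D_R = D/R = 0.002566 m²/day.
Peak time from v_R²t² + 2D_R t − x² = 0: t = (√(D_R² + v_R²x²) − D_R)/v_R².
√(D_R² + v_R²x²) = √(0.002566² + 0.005896² × 85.0²) = 0.5012; v_R² = 3.476e-05.
t = (0.5012 − 0.002566)/3.476e-05 = 14300 days.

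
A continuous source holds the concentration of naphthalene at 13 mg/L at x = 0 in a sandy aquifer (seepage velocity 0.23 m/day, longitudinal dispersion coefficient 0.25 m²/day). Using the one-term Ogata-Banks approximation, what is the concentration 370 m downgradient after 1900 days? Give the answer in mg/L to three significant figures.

For a continuous step input, C/C₀ ≈ ½·erfc((x−vt)/(2√(Dt))).
vt = 0.23 × 1900 = 437 m and 2√(Dt) = 2√(0.25 × 1900) = 43.59 m.
Argument (x−vt)/(2√(Dt)) = (370 − 437)/43.59 = -1.537; ½·erfc(-1.537) = 0.9851.
C = 13 × 0.9851 = 12.8 mg/L.

12.8 mg/L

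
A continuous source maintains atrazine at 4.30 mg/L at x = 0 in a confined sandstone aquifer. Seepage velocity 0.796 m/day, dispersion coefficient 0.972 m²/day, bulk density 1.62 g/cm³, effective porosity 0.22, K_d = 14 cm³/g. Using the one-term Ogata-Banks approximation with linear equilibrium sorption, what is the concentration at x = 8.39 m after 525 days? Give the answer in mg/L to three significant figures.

0.349 mg/L

Retardation factor R = 1 + ρ_b·K_d/n = 1 + 1.62 × 14/0.22 = 104.1.
Sorption retards both mechanisms: v_R = v/R = 0.007646 m/day, D_R = D/R = 0.009337 m²/day.
v_R·t = 0.007646 × 525 = 4.01415 m; 2√(D_R t) = 4.428 m; argument = (8.39 − 4.01415)/4.428 = 0.9882.
C = C₀ × ½·erfc(0.9882) = 4.30 × 0.08113 = 0.349 mg/L.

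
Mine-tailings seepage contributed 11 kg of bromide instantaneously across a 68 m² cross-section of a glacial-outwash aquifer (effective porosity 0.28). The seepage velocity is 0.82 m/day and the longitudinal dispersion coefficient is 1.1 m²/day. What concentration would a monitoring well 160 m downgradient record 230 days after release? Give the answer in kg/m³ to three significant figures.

0.00457 kg/m³

For an instantaneous plane source, C(x,t) = M/(n_e·A·√(4πDt)) · exp(−(x−vt)²/(4Dt)), with n_e·A the pore (flow) area.
Plume center vt = 0.82 × 230 = 188.6 m, so the well at 160 m is 28.6 m upgradient of the peak.
√(4πDt) = 56.39 m, giving peak height M/(n_e·A·√(4πDt)) = 11/(0.28 × 68 × 56.39) = 0.01025 kg/m³.
(x−vt)²/(4Dt) = (-28.6)²/(4 × 1.1 × 230) = 0.8083; exp(−0.8083) = 0.4456.
C = 0.01025 × 0.4456 = 0.00457 kg/m³.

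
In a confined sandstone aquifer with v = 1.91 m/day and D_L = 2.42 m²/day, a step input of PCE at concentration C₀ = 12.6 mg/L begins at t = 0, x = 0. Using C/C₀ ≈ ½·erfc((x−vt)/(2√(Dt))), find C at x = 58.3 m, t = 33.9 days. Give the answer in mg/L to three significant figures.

8.73 mg/L

For a continuous step input, C/C₀ ≈ ½·erfc((x−vt)/(2√(Dt))).
vt = 1.91 × 33.9 = 64.749 m and 2√(Dt) = 2√(2.42 × 33.9) = 18.11 m.
Argument (x−vt)/(2√(Dt)) = (58.3 − 64.749)/18.11 = -0.3561; ½·erfc(-0.3561) = 0.6927.
C = 12.6 × 0.6927 = 8.73 mg/L.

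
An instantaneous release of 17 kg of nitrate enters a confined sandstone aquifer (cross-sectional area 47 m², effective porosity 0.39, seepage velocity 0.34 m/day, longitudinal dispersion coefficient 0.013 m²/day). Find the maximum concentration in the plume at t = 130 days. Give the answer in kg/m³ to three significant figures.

0.201 kg/m³

The peak of an instantaneous 1D plume sits at x = vt; there the Gaussian factor is 1 and C_max = M/(n_e·A·√(4πDt)), where n_e·A is the pore area the mass is dissolved in.
√(4πDt) = √(4π × 0.013 × 130) = 4.608 m, so C_max = 17/(0.39 × 47 × 4.608) = 0.201 kg/m³.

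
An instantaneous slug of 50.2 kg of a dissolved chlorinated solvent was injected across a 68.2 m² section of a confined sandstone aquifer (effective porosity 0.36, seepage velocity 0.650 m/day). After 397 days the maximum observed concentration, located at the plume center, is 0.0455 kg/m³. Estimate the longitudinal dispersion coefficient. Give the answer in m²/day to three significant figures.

0.405 m²/day

At the plume center C_max = M/(n_e·A·√(4πDt)), so D = M²/(4πt·(n_e·A·C_max)²).
n_e·A·C_max = 0.36 × 68.2 × 0.0455 = 1.117 kg/m.
D = 50.2²/(4π × 397 × 1.117²) = 0.405 m²/day.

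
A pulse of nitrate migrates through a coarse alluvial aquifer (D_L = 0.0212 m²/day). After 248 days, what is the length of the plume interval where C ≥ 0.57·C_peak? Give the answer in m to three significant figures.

6.88 m

The plume is Gaussian with σ = √(2Dt) = √(2 × 0.0212 × 248) = 3.243 m.
C/C_peak = exp(−Δx²/(2σ²)) = 0.57 ⇒ Δx = σ·√(−2 ln 0.57) = 3.243 × 1.060 = 3.438 m.
Width = 2Δx = 6.88 m.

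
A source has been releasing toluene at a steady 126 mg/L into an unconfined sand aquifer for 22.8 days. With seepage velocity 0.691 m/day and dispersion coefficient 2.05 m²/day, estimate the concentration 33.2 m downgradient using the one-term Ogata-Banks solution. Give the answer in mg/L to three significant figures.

4.48 mg/L

For a continuous step input, C/C₀ ≈ ½·erfc((x−vt)/(2√(Dt))).
vt = 0.691 × 22.8 = 15.7548 m and 2√(Dt) = 2√(2.05 × 22.8) = 13.67 m.
Argument (x−vt)/(2√(Dt)) = (33.2 − 15.7548)/13.67 = 1.276; ½·erfc(1.276) = 0.03557.
C = 126 × 0.03557 = 4.48 mg/L.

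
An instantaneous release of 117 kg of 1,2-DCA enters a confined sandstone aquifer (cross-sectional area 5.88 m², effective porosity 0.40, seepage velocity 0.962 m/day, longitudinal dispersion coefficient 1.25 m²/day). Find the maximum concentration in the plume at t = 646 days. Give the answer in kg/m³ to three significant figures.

The peak of an instantaneous 1D plume sits at x = vt; there the Gaussian factor is 1 and C_max = M/(n_e·A·√(4πDt)), where n_e·A is the pore area the mass is dissolved in.
√(4πDt) = √(4π × 1.25 × 646) = 100.7 m, so C_max = 117/(0.40 × 5.88 × 100.7) = 0.494 kg/m³.

0.494 kg/m³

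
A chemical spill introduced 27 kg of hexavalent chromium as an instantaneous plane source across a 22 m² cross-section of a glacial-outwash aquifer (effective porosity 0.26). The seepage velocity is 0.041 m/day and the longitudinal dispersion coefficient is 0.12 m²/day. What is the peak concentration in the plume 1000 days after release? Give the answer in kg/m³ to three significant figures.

0.122 kg/m³

The peak of an instantaneous 1D plume sits at x = vt; there the Gaussian factor is 1 and C_max = M/(n_e·A·√(4πDt)), where n_e·A is the pore area the mass is dissolved in.
√(4πDt) = √(4π × 0.12 × 1000) = 38.83 m, so C_max = 27/(0.26 × 22 × 38.83) = 0.122 kg/m³.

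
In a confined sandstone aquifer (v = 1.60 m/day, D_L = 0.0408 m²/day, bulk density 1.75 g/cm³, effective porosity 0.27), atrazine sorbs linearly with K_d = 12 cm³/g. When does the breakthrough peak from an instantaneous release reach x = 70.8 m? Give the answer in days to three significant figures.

Retardation factor R = 1 + ρ_b·K_d/n = 1 + 1.75 × 12/0.27 = 78.78.
Sorption retards both mechanisms: v_R = v/R = 0.02031 m/day, D_R = D/R = 0.0005179 m²/day.
Peak time from v_R²t² + 2D_R t − x² = 0: t = (√(D_R² + v_R²x²) − D_R)/v_R².
√(D_R² + v_R²x²) = √(0.0005179² + 0.02031² × 70.8²) = 1.438; v_R² = 0.0004125.
t = (1.438 − 0.0005179)/0.0004125 = 3480 days.

3480 days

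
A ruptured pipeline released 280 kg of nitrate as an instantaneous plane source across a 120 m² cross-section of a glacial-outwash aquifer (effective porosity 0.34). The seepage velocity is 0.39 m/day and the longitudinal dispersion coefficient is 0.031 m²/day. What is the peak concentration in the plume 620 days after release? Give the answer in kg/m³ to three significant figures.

0.442 kg/m³

The peak of an instantaneous 1D plume sits at x = vt; there the Gaussian factor is 1 and C_max = M/(n_e·A·√(4πDt)), where n_e·A is the pore area the mass is dissolved in.
√(4πDt) = √(4π × 0.031 × 620) = 15.54 m, so C_max = 280/(0.34 × 120 × 15.54) = 0.442 kg/m³.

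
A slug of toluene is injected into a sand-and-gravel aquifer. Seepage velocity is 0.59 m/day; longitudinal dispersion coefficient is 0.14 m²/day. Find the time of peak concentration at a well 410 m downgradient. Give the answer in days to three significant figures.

695 days

For the 1D instantaneous-source solution, setting ∂C/∂t = 0 at fixed x gives v²t² + 2Dt − x² = 0, so t = (√(D² + v²x²) − D)/v².
√(D² + v²x²) = √(0.14² + 0.59² × 410²) = 241.9; v² = 0.3481.
t = (241.9 − 0.14)/0.3481 = 695 days (vs. the pure-advection estimate x/v = 695 d).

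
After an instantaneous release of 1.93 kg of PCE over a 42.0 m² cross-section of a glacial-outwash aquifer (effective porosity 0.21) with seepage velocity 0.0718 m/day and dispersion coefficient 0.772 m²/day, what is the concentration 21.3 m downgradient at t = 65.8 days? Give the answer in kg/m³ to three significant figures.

0.00224 kg/m³

For an instantaneous plane source, C(x,t) = M/(n_e·A·√(4πDt)) · exp(−(x−vt)²/(4Dt)), with n_e·A the pore (flow) area.
Plume center vt = 0.0718 × 65.8 = 4.72444 m, so the well at 21.3 m is 16.57556 m downgradient of the peak.
√(4πDt) = 25.27 m, giving peak height M/(n_e·A·√(4πDt)) = 1.93/(0.21 × 42.0 × 25.27) = 0.008659 kg/m³.
(x−vt)²/(4Dt) = (16.57556)²/(4 × 0.772 × 65.8) = 1.352; exp(−1.352) = 0.2587.
C = 0.008659 × 0.2587 = 0.00224 kg/m³.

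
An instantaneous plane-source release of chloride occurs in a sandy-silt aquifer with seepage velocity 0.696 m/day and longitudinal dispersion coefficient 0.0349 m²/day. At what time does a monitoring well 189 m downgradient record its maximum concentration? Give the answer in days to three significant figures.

271 days

For the 1D instantaneous-source solution, setting ∂C/∂t = 0 at fixed x gives v²t² + 2Dt − x² = 0, so t = (√(D² + v²x²) − D)/v².
√(D² + v²x²) = √(0.0349² + 0.696² × 189²) = 131.5; v² = 0.484416.
t = (131.5 − 0.0349)/0.484416 = 271 days (vs. the pure-advection estimate x/v = 272 d).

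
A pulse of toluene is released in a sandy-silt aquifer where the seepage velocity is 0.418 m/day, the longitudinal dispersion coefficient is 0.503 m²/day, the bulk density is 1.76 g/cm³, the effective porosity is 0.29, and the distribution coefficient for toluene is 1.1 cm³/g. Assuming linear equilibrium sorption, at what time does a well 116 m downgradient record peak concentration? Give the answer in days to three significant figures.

2110 days

Retardation factor R = 1 + ρ_b·K_d/n = 1 + 1.76 × 1.1/0.29 = 7.676.
Sorption retards both mechanisms: v_R = v/R = 0.05446 m/day, D_R = D/R = 0.06553 m²/day.
Peak time from v_R²t² + 2D_R t − x² = 0: t = (√(D_R² + v_R²x²) − D_R)/v_R².
√(D_R² + v_R²x²) = √(0.06553² + 0.05446² × 116²) = 6.318; v_R² = 0.002966.
t = (6.318 − 0.06553)/0.002966 = 2110 days.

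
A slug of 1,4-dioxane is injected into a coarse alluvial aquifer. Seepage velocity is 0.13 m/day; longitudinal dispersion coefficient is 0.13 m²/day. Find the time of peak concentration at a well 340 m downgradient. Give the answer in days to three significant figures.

2610 days

For the 1D instantaneous-source solution, setting ∂C/∂t = 0 at fixed x gives v²t² + 2Dt − x² = 0, so t = (√(D² + v²x²) − D)/v².
√(D² + v²x²) = √(0.13² + 0.13² × 340²) = 44.20; v² = 0.0169.
t = (44.20 − 0.13)/0.0169 = 2610 days (vs. the pure-advection estimate x/v = 2620 d).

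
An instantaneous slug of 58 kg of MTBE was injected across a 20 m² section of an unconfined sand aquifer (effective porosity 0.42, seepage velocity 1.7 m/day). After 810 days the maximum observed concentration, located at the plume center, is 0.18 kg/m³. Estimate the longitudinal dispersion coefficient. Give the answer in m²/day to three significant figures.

At the plume center C_max = M/(n_e·A·√(4πDt)), so D = M²/(4πt·(n_e·A·C_max)²).
n_e·A·C_max = 0.42 × 20 × 0.18 = 1.512 kg/m.
D = 58²/(4π × 810 × 1.512²) = 0.145 m²/day.

0.145 m²/day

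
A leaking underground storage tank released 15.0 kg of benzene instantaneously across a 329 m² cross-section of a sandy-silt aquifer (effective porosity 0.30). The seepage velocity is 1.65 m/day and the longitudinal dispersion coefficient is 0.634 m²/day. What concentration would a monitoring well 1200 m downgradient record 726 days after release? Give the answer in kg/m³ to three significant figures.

0.00199 kg/m³

For an instantaneous plane source, C(x,t) = M/(n_e·A·√(4πDt)) · exp(−(x−vt)²/(4Dt)), with n_e·A the pore (flow) area.
Plume center vt = 1.65 × 726 = 1197.9 m, so the well at 1200 m is 2.1 m downgradient of the peak.
√(4πDt) = 76.05 m, giving peak height M/(n_e·A·√(4πDt)) = 15.0/(0.30 × 329 × 76.05) = 0.001998 kg/m³.
(x−vt)²/(4Dt) = (2.1)²/(4 × 0.634 × 726) = 0.002395; exp(−0.002395) = 0.9976.
C = 0.001998 × 0.9976 = 0.00199 kg/m³.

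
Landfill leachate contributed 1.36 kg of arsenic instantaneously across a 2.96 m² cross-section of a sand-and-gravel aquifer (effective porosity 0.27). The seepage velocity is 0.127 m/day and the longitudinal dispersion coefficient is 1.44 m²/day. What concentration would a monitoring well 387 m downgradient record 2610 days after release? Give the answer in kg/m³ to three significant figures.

0.00638 kg/m³

For an instantaneous plane source, C(x,t) = M/(n_e·A·√(4πDt)) · exp(−(x−vt)²/(4Dt)), with n_e·A the pore (flow) area.
Plume center vt = 0.127 × 2610 = 331.47 m, so the well at 387 m is 55.53 m downgradient of the peak.
√(4πDt) = 217.3 m, giving peak height M/(n_e·A·√(4πDt)) = 1.36/(0.27 × 2.96 × 217.3) = 0.007831 kg/m³.
(x−vt)²/(4Dt) = (55.53)²/(4 × 1.44 × 2610) = 0.2051; exp(−0.2051) = 0.8146.
C = 0.007831 × 0.8146 = 0.00638 kg/m³.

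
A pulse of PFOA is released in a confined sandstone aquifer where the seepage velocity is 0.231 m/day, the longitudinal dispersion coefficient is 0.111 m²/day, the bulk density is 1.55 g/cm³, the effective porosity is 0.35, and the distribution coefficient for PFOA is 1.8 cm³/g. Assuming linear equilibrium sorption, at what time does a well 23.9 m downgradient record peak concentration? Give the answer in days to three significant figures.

Retardation factor R = 1 + ρ_b·K_d/n = 1 + 1.55 × 1.8/0.35 = 8.971.
Sorption retards both mechanisms: v_R = v/R = 0.02575 m/day, D_R = D/R = 0.01237 m²/day.
Peak time from v_R²t² + 2D_R t − x² = 0: t = (√(D_R² + v_R²x²) − D_R)/v_R².
√(D_R² + v_R²x²) = √(0.01237² + 0.02575² × 23.9²) = 0.6155; v_R² = 0.0006631.
t = (0.6155 − 0.01237)/0.0006631 = 910 days.

910 days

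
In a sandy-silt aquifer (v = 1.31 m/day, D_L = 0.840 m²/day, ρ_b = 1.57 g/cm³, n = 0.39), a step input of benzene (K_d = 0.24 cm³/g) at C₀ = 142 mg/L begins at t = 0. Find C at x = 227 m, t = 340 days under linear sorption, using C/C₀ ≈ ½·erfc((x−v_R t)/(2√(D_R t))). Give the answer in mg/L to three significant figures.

Retardation factor R = 1 + ρ_b·K_d/n = 1 + 1.57 × 0.24/0.39 = 1.966.
Sorption retards both mechanisms: v_R = v/R = 0.6663 m/day, D_R = D/R = 0.4273 m²/day.
v_R·t = 0.6663 × 340 = 226.542 m; 2√(D_R t) = 24.11 m; argument = (227 − 226.542)/24.11 = 0.01900.
C = C₀ × ½·erfc(0.01900) = 142 × 0.4893 = 69.5 mg/L.

69.5 mg/L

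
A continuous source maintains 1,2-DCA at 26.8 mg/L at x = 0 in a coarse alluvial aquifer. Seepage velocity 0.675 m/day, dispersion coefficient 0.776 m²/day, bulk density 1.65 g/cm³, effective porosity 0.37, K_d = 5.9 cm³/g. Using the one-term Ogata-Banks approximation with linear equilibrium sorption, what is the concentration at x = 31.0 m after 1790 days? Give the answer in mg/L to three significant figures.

24.3 mg/L

Retardation factor R = 1 + ρ_b·K_d/n = 1 + 1.65 × 5.9/0.37 = 27.31.
Sorption retards both mechanisms: v_R = v/R = 0.02472 m/day, D_R = D/R = 0.02841 m²/day.
v_R·t = 0.02472 × 1790 = 44.2488 m; 2√(D_R t) = 14.26 m; argument = (31.0 − 44.2488)/14.26 = -0.9291.
C = C₀ × ½·erfc(-0.9291) = 26.8 × 0.9056 = 24.3 mg/L.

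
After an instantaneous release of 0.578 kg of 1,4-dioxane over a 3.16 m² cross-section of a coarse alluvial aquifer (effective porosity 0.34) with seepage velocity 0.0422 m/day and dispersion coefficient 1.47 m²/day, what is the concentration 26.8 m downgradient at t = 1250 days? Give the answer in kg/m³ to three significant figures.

For an instantaneous plane source, C(x,t) = M/(n_e·A·√(4πDt)) · exp(−(x−vt)²/(4Dt)), with n_e·A the pore (flow) area.
Plume center vt = 0.0422 × 1250 = 52.75 m, so the well at 26.8 m is 25.95 m upgradient of the peak.
√(4πDt) = 152.0 m, giving peak height M/(n_e·A·√(4πDt)) = 0.578/(0.34 × 3.16 × 152.0) = 0.003539 kg/m³.
(x−vt)²/(4Dt) = (-25.95)²/(4 × 1.47 × 1250) = 0.09162; exp(−0.09162) = 0.9125.
C = 0.003539 × 0.9125 = 0.00323 kg/m³.

0.00323 kg/m³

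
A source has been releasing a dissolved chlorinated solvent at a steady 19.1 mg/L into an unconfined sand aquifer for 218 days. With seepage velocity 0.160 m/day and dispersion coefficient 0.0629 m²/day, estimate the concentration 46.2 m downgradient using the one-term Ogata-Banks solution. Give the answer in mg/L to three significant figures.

For a continuous step input, C/C₀ ≈ ½·erfc((x−vt)/(2√(Dt))).
vt = 0.160 × 218 = 34.88 m and 2√(Dt) = 2√(0.0629 × 218) = 7.406 m.
Argument (x−vt)/(2√(Dt)) = (46.2 − 34.88)/7.406 = 1.528; ½·erfc(1.528) = 0.01535.
C = 19.1 × 0.01535 = 0.293 mg/L.

0.293 mg/L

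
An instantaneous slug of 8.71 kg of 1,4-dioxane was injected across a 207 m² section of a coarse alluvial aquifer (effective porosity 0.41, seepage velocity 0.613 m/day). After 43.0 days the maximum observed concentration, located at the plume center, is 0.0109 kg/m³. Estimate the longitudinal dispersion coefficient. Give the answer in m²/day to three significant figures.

0.164 m²/day

At the plume center C_max = M/(n_e·A·√(4πDt)), so D = M²/(4πt·(n_e·A·C_max)²).
n_e·A·C_max = 0.41 × 207 × 0.0109 = 0.9251 kg/m.
D = 8.71²/(4π × 43.0 × 0.9251²) = 0.164 m²/day.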